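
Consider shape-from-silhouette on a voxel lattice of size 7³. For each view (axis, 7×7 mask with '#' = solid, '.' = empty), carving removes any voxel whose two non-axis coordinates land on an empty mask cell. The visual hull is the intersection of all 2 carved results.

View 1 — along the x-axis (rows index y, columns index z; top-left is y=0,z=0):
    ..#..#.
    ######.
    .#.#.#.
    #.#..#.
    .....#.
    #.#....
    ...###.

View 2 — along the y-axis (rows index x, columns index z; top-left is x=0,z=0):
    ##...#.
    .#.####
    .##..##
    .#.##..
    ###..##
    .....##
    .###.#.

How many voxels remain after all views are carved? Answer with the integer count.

before carving: 343 voxels (7×7×7)
[1] x-view keeps 20 columns → grid now 140
[2] y-view keeps 26 columns → grid now 79

|visual hull| = 79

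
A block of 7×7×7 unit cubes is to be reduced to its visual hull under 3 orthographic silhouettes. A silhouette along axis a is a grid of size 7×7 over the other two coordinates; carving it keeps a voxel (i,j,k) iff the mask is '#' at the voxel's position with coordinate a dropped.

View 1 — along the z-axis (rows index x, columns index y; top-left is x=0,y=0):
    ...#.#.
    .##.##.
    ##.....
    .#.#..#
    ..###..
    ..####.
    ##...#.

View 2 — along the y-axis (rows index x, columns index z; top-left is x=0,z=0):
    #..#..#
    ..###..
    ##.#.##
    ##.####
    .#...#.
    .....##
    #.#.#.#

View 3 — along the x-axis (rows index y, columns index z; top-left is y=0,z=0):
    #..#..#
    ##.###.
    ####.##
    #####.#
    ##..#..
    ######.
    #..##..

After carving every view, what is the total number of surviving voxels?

before carving: 343 voxels (7×7×7)
  1. axis=2 (XY plane), |mask|=21  ⇒  voxels=147
  2. axis=1 (XZ plane), |mask|=25  ⇒  voxels=72
  3. axis=0 (YZ plane), |mask|=32  ⇒  voxels=48

|visual hull| = 48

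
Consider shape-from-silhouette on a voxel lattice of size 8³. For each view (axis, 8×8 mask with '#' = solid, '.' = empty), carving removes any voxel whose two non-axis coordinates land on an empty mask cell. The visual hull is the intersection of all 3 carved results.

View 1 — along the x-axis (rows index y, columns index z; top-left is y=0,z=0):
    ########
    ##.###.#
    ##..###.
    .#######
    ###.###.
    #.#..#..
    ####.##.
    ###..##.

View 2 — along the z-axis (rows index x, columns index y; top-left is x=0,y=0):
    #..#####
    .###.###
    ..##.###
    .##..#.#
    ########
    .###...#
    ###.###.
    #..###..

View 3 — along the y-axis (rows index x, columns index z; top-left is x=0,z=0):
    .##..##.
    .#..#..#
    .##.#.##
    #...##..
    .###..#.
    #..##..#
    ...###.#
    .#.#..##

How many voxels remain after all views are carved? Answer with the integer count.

start: 8×8×8 = 512 voxels
[1] x-view keeps 46 columns → grid now 368
[2] z-view keeps 43 columns → grid now 239
[3] y-view keeps 31 columns → grid now 115

|visual hull| = 115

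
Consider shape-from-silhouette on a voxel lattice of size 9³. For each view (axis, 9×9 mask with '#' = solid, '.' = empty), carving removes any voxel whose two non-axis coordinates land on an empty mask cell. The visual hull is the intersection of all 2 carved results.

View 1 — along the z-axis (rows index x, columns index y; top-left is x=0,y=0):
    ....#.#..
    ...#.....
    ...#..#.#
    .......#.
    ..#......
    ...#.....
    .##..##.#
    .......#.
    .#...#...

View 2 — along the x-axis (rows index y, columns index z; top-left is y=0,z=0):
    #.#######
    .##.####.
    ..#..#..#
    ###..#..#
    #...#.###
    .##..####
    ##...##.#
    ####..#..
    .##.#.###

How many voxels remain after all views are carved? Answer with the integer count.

start: 9×9×9 = 729 voxels
  1. axis=2 (XY plane), |mask|=17  ⇒  voxels=153
  2. axis=0 (YZ plane), |mask|=49  ⇒  voxels=87

87 voxels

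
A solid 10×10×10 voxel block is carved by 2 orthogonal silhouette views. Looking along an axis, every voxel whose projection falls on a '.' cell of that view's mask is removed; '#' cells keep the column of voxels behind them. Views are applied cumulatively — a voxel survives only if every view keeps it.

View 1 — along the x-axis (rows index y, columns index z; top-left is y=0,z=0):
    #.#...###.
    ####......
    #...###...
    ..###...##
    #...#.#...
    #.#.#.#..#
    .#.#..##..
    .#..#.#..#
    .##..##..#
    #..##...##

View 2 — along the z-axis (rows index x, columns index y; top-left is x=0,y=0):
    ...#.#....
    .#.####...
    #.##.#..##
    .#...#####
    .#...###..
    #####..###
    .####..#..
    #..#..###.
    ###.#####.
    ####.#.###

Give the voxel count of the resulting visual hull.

initial block: 10^3 = 1000
V1 x: intersect with YZ mask (44 set) -- 440 left
V2 z: intersect with XY mask (57 set) -- 253 left

voxel count = 253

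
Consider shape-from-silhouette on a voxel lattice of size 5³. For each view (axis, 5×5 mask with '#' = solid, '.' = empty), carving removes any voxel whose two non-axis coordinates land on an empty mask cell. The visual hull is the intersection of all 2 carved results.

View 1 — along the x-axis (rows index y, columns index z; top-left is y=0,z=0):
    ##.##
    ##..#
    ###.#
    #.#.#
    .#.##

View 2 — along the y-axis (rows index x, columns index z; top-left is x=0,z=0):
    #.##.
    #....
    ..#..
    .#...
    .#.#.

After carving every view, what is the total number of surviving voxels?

before carving: 125 voxels (5×5×5)
[1] x-view keeps 17 columns → grid now 85
[2] y-view keeps 8 columns → grid now 24

|visual hull| = 24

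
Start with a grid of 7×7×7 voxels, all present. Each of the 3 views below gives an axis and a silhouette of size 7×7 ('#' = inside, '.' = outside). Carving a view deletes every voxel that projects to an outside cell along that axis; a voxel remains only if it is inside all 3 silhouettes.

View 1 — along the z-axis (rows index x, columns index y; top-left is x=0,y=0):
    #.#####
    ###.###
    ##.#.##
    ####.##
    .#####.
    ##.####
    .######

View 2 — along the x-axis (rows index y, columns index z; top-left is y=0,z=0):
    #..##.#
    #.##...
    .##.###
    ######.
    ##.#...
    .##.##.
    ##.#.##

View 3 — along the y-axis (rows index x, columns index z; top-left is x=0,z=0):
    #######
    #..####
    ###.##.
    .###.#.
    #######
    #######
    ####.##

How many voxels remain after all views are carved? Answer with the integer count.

full grid |V| = 343
step 1: project along z, AND mask (40/49) → |grid| = 280
step 2: project along x, AND mask (30/49) → |grid| = 172
step 3: project along y, AND mask (41/49) → |grid| = 145

145 voxels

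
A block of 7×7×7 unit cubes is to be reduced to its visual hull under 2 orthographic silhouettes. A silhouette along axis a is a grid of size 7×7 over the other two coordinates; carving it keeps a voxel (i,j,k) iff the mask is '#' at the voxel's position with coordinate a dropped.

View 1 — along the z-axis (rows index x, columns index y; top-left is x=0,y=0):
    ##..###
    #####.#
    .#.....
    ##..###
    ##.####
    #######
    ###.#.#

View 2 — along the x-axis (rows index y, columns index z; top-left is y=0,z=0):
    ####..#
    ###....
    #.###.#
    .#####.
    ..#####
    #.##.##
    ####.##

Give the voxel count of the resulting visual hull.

voxel count = 167

initial block: 7^3 = 343
carve view 1 (along z, XY-mask fill 35/49): 245 voxels remain
carve view 2 (along x, YZ-mask fill 34/49): 167 voxels remain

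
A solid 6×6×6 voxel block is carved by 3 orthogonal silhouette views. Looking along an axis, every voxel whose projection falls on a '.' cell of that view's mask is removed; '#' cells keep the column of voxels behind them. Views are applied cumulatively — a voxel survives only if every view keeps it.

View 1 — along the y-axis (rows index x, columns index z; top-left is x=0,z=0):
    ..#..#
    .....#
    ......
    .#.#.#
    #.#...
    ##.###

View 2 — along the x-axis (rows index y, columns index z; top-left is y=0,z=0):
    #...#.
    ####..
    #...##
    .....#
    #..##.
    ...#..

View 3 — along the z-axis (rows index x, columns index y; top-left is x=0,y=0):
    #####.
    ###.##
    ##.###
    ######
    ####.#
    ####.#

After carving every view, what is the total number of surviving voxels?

|visual hull| = 24

full grid |V| = 216
after view 1 [y-axis, 13 of 36 cells solid] → remaining = 78
after view 2 [x-axis, 14 of 36 cells solid] → remaining = 29
after view 3 [z-axis, 31 of 36 cells solid] → remaining = 24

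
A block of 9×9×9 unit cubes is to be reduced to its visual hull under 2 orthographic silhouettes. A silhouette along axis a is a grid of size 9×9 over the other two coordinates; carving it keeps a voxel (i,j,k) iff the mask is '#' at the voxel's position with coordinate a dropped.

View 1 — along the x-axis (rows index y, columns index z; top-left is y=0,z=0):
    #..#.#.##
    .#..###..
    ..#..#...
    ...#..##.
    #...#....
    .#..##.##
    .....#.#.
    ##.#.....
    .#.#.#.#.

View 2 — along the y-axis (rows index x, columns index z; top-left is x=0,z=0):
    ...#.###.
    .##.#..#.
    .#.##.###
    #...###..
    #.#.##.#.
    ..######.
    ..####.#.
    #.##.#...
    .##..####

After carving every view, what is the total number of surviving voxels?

initial block: 9^3 = 729
carve view 1 (along x, YZ-mask fill 30/81): 270 voxels remain
carve view 2 (along y, XZ-mask fill 44/81): 156 voxels remain

156 voxels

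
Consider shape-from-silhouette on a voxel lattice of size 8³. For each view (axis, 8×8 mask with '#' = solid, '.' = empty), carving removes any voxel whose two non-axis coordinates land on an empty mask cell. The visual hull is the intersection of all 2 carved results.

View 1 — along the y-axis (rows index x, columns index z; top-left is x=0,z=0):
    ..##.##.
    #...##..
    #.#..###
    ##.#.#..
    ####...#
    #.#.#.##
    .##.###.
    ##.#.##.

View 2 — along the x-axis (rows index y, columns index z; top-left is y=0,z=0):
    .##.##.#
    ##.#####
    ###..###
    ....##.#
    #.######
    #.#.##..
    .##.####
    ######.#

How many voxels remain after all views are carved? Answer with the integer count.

initial block: 8^3 = 512
  1. axis=1 (XZ plane), |mask|=36  ⇒  voxels=288
  2. axis=0 (YZ plane), |mask|=45  ⇒  voxels=202

remaining voxels: 202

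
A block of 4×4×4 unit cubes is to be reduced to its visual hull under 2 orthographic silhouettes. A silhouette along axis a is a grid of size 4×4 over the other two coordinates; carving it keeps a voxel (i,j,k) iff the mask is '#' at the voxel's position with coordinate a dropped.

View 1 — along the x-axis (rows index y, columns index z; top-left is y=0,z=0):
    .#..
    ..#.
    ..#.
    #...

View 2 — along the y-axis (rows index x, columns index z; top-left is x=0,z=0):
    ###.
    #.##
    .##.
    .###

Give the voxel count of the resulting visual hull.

full grid |V| = 64
V1 x: intersect with YZ mask (4 set) -- 16 left
V2 y: intersect with XZ mask (11 set) -- 13 left

|visual hull| = 13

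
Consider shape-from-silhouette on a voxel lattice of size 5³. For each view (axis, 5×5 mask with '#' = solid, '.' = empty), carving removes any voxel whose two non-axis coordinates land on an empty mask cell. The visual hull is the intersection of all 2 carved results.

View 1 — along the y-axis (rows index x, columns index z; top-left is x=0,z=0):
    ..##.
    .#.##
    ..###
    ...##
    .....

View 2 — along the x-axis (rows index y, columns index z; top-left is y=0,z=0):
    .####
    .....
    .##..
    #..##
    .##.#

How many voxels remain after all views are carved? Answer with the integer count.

remaining voxels: 26

start: 5×5×5 = 125 voxels
step 1: project along y, AND mask (10/25) → |grid| = 50
step 2: project along x, AND mask (12/25) → |grid| = 26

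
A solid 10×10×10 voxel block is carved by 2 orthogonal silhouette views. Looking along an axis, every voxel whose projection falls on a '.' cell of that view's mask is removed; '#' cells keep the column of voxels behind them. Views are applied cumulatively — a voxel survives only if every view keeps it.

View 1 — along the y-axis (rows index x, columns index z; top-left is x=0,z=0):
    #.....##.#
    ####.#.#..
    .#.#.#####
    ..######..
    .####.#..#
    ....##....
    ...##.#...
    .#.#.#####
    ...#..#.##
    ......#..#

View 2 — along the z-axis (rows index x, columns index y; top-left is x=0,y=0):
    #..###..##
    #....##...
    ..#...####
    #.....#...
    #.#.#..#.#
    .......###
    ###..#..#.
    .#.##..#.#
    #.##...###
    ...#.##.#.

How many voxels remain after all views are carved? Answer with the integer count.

|visual hull| = 207

initial block: 10^3 = 1000
  1. axis=1 (XZ plane), |mask|=47  ⇒  voxels=470
  2. axis=2 (XY plane), |mask|=44  ⇒  voxels=207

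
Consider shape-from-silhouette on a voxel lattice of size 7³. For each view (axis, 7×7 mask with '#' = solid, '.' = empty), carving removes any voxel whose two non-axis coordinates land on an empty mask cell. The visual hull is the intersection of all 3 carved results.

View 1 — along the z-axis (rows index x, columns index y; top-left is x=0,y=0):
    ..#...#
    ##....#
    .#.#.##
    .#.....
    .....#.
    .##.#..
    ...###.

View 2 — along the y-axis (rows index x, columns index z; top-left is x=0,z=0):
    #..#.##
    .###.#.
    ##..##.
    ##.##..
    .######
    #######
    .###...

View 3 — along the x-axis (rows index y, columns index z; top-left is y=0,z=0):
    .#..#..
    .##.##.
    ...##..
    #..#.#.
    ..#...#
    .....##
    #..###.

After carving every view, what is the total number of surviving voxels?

remaining voxels: 33

full grid |V| = 343
  1. axis=2 (XY plane), |mask|=17  ⇒  voxels=119
  2. axis=1 (XZ plane), |mask|=32  ⇒  voxels=76
  3. axis=0 (YZ plane), |mask|=19  ⇒  voxels=33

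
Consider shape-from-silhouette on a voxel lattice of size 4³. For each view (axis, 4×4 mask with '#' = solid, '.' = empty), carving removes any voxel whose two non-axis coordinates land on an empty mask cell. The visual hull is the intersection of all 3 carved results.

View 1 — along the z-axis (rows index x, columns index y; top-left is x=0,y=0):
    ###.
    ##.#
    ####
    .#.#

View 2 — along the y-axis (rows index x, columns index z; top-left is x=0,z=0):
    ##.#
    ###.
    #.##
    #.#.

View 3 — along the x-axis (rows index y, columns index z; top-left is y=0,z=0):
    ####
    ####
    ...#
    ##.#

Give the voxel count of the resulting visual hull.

remaining voxels: 27

initial block: 4^3 = 64
carve view 1 (along z, XY-mask fill 12/16): 48 voxels remain
carve view 2 (along y, XZ-mask fill 11/16): 34 voxels remain
carve view 3 (along x, YZ-mask fill 12/16): 27 voxels remain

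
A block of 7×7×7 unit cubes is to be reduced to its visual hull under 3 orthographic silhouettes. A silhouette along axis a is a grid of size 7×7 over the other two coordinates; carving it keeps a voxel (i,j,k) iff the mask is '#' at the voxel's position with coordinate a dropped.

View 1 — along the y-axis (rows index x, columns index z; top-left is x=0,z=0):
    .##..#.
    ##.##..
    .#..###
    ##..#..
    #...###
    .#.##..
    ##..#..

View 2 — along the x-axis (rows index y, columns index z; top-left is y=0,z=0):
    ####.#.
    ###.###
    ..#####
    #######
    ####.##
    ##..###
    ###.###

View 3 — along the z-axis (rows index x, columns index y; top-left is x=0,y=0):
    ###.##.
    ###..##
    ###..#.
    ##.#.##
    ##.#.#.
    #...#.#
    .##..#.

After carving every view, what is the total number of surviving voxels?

remaining voxels: 81

start: 7×7×7 = 343 voxels
V1 y: intersect with XZ mask (24 set) -- 168 left
V2 x: intersect with YZ mask (40 set) -- 137 left
V3 z: intersect with XY mask (29 set) -- 81 left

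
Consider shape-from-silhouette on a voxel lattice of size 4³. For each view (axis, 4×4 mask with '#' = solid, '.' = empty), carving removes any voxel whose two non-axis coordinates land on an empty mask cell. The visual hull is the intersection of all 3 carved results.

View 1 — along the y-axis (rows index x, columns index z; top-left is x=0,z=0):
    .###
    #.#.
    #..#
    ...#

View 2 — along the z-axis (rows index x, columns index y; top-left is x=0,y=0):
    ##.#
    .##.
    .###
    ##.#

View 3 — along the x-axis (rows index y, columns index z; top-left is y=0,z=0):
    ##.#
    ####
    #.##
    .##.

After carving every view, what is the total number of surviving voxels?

initial block: 4^3 = 64
  1. axis=1 (XZ plane), |mask|=8  ⇒  voxels=32
  2. axis=2 (XY plane), |mask|=11  ⇒  voxels=22
  3. axis=0 (YZ plane), |mask|=12  ⇒  voxels=17

voxel count = 17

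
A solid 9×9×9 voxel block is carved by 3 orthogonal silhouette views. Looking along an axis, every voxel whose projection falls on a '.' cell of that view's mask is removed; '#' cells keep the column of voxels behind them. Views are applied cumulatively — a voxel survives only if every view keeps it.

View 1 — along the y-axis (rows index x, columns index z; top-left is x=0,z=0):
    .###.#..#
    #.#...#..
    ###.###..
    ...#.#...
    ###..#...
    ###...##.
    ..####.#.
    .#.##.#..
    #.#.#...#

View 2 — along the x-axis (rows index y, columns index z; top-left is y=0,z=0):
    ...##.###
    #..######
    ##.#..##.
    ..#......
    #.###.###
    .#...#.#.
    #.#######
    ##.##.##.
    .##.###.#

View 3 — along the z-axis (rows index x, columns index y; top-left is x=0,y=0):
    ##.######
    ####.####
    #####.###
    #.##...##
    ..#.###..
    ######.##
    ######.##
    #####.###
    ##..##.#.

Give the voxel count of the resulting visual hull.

initial block: 9^3 = 729
carve view 1 (along y, XZ-mask fill 38/81): 342 voxels remain
carve view 2 (along x, YZ-mask fill 48/81): 193 voxels remain
carve view 3 (along z, XY-mask fill 62/81): 153 voxels remain

153 voxels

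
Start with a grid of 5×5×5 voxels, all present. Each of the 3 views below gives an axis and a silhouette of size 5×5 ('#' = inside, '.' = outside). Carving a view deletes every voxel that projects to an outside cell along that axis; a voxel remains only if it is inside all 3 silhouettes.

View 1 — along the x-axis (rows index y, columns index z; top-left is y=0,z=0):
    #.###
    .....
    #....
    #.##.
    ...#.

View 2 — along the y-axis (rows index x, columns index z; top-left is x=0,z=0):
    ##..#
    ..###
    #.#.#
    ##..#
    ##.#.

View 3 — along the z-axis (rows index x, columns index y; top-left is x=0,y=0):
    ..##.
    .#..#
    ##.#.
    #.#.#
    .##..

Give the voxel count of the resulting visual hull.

|visual hull| = 12

initial block: 5^3 = 125
V1 x: intersect with YZ mask (9 set) -- 45 left
V2 y: intersect with XZ mask (15 set) -- 26 left
V3 z: intersect with XY mask (12 set) -- 12 left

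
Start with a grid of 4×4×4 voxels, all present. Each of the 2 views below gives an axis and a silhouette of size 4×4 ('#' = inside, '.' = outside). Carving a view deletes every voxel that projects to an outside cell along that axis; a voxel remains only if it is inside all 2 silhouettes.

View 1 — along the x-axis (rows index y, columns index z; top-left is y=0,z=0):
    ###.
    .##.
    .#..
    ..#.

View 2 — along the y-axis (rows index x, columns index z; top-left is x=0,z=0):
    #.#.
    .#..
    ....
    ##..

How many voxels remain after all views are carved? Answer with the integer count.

before carving: 64 voxels (4×4×4)
step 1: project along x, AND mask (7/16) → |grid| = 28
step 2: project along y, AND mask (5/16) → |grid| = 11

remaining voxels: 11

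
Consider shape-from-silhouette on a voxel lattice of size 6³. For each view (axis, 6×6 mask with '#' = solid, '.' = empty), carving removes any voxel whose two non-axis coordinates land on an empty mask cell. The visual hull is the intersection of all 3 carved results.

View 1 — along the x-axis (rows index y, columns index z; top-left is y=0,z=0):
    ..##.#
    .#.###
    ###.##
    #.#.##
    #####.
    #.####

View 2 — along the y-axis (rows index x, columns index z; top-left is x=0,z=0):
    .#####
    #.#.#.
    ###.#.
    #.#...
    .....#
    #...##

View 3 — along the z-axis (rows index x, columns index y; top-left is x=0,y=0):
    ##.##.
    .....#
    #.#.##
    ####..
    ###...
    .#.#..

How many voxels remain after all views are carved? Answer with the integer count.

|visual hull| = 42

start: 6×6×6 = 216 voxels
[1] x-view keeps 26 columns → grid now 156
[2] y-view keeps 18 columns → grid now 81
[3] z-view keeps 18 columns → grid now 42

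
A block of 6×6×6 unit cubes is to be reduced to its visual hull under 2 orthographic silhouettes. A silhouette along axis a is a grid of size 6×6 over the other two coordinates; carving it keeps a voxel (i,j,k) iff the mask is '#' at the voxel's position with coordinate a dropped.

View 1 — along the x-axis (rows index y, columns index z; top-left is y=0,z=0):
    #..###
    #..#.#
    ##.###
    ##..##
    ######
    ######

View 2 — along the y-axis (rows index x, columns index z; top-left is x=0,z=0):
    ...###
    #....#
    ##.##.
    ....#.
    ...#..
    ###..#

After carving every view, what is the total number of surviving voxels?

full grid |V| = 216
step 1: project along x, AND mask (28/36) → |grid| = 168
step 2: project along y, AND mask (15/36) → |grid| = 76

voxel count = 76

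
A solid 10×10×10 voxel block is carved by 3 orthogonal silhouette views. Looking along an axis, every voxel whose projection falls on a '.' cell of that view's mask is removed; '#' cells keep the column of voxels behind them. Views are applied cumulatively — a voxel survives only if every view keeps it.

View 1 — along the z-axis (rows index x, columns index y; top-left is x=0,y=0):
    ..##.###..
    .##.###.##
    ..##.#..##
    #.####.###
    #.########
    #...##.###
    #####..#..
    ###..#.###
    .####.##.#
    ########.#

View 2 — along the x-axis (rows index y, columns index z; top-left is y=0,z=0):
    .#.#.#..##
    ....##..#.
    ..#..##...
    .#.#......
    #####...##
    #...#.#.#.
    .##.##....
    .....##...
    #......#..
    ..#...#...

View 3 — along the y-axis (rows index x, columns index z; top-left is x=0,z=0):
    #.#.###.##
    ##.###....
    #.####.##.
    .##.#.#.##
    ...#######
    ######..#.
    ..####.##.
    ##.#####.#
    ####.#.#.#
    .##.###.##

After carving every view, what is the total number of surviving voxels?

full grid |V| = 1000
V1 z: intersect with XY mask (69 set) -- 690 left
V2 x: intersect with YZ mask (34 set) -- 231 left
V3 y: intersect with XZ mask (67 set) -- 159 left

|visual hull| = 159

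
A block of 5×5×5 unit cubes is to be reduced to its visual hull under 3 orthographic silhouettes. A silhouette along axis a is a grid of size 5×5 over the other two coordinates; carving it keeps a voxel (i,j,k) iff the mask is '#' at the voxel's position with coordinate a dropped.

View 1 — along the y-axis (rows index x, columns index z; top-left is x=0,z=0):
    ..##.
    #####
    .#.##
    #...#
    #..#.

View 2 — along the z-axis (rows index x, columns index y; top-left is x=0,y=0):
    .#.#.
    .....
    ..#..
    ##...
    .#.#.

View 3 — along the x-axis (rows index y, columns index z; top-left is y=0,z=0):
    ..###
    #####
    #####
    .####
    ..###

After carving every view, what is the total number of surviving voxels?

full grid |V| = 125
step 1: project along y, AND mask (14/25) → |grid| = 70
step 2: project along z, AND mask (7/25) → |grid| = 15
step 3: project along x, AND mask (20/25) → |grid| = 13

remaining voxels: 13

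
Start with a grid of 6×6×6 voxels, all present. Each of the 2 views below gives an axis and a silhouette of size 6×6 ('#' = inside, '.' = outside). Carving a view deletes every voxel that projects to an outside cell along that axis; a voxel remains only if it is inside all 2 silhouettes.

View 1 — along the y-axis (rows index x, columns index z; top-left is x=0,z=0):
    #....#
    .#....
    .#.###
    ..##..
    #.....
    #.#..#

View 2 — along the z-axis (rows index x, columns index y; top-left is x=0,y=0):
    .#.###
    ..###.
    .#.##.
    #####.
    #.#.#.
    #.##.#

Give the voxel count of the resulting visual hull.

48 voxels

initial block: 6^3 = 216
[1] y-view keeps 13 columns → grid now 78
[2] z-view keeps 22 columns → grid now 48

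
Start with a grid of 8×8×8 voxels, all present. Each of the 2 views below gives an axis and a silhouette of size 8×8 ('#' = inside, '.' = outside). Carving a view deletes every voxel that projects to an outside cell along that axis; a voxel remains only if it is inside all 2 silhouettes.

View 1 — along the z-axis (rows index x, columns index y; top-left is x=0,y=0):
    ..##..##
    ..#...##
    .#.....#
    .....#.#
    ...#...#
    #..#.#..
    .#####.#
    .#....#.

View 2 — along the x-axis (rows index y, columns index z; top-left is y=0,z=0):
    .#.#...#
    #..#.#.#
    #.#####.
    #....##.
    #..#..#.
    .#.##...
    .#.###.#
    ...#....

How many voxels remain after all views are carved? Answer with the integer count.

voxel count = 78

initial block: 8^3 = 512
  1. axis=2 (XY plane), |mask|=24  ⇒  voxels=192
  2. axis=0 (YZ plane), |mask|=28  ⇒  voxels=78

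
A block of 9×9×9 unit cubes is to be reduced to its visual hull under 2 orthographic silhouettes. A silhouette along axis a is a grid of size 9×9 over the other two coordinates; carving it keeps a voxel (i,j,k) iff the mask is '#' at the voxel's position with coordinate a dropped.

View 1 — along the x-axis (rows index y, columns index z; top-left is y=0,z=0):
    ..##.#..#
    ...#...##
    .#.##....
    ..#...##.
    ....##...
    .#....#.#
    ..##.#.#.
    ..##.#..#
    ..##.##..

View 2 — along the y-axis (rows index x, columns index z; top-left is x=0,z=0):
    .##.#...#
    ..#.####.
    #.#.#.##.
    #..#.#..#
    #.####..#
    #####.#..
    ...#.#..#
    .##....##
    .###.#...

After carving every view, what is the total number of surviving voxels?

start: 9×9×9 = 729 voxels
  1. axis=0 (YZ plane), |mask|=30  ⇒  voxels=270
  2. axis=1 (XZ plane), |mask|=41  ⇒  voxels=146

remaining voxels: 146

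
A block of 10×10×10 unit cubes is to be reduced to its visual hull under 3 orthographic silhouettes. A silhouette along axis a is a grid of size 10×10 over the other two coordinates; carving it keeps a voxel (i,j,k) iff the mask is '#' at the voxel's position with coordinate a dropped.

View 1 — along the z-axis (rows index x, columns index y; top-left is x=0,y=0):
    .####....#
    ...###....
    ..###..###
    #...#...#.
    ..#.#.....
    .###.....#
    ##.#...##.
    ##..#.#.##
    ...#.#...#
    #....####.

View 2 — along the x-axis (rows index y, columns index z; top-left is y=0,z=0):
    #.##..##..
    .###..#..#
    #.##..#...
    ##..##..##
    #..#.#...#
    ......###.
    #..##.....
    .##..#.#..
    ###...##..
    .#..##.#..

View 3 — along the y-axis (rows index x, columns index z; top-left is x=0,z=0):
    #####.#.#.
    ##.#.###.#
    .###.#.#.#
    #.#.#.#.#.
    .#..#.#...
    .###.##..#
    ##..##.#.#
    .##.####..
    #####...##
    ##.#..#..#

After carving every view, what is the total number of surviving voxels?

voxel count = 114

before carving: 1000 voxels (10×10×10)
step 1: project along z, AND mask (42/100) → |grid| = 420
step 2: project along x, AND mask (43/100) → |grid| = 188
step 3: project along y, AND mask (58/100) → |grid| = 114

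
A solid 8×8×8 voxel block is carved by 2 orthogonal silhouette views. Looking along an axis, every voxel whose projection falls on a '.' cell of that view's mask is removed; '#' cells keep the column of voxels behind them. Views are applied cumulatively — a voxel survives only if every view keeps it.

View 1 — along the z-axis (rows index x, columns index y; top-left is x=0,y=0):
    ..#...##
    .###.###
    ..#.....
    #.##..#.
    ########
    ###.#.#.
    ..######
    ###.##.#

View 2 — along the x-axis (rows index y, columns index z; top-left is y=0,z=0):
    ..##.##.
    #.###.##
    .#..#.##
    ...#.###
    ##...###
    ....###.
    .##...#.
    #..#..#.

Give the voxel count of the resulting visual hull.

full grid |V| = 512
  1. axis=2 (XY plane), |mask|=39  ⇒  voxels=312
  2. axis=0 (YZ plane), |mask|=32  ⇒  voxels=153

remaining voxels: 153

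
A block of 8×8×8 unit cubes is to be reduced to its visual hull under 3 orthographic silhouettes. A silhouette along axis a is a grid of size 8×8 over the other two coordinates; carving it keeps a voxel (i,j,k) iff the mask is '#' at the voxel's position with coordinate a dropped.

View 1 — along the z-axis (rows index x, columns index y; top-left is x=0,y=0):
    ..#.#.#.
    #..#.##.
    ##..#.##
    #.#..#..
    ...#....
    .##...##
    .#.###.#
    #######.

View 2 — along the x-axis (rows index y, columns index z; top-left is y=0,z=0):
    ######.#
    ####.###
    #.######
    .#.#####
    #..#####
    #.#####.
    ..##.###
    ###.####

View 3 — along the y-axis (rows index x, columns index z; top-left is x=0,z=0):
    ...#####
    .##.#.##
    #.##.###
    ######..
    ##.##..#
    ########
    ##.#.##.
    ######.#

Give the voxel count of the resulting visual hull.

before carving: 512 voxels (8×8×8)
after view 1 [z-axis, 32 of 64 cells solid] → remaining = 256
after view 2 [x-axis, 51 of 64 cells solid] → remaining = 202
after view 3 [y-axis, 47 of 64 cells solid] → remaining = 159

remaining voxels: 159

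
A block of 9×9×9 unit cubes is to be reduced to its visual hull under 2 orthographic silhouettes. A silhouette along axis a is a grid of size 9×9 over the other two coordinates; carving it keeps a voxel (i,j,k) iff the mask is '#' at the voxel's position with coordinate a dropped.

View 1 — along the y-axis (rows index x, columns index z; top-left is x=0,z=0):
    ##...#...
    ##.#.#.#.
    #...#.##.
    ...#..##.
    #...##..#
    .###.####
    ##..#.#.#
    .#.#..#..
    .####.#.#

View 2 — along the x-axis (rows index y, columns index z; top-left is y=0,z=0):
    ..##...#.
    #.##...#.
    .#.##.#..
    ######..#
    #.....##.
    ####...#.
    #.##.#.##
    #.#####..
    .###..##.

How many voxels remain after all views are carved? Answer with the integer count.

initial block: 9^3 = 729
carve view 1 (along y, XZ-mask fill 40/81): 360 voxels remain
carve view 2 (along x, YZ-mask fill 43/81): 188 voxels remain

remaining voxels: 188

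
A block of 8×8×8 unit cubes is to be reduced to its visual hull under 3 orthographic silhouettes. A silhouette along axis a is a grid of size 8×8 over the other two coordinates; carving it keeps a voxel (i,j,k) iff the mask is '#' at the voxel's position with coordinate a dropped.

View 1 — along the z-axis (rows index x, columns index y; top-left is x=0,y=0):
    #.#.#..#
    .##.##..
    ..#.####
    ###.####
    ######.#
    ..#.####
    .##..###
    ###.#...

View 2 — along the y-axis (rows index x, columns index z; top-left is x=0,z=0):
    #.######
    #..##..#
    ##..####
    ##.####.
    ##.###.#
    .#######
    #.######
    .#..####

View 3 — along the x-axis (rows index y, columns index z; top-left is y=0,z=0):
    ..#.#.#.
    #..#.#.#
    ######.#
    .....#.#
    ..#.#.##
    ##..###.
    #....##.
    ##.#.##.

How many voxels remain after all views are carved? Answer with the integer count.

remaining voxels: 148

start: 8×8×8 = 512 voxels
[1] z-view keeps 41 columns → grid now 328
[2] y-view keeps 48 columns → grid now 248
[3] x-view keeps 33 columns → grid now 148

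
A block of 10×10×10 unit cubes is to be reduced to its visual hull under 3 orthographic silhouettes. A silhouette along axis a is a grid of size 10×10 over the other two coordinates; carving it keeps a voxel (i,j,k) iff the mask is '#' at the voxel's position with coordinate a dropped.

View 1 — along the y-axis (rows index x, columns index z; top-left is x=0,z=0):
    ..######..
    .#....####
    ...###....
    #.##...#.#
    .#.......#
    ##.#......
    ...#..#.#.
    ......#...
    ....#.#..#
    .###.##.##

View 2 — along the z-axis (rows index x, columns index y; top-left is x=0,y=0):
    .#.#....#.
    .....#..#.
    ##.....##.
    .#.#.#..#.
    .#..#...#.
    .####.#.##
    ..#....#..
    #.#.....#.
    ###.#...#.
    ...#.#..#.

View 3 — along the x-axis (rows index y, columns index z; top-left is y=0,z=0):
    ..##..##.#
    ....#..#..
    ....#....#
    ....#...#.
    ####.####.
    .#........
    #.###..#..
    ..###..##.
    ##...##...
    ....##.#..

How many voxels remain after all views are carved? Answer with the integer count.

start: 10×10×10 = 1000 voxels
[1] y-view keeps 38 columns → grid now 380
[2] z-view keeps 36 columns → grid now 132
[3] x-view keeps 37 columns → grid now 40

|visual hull| = 40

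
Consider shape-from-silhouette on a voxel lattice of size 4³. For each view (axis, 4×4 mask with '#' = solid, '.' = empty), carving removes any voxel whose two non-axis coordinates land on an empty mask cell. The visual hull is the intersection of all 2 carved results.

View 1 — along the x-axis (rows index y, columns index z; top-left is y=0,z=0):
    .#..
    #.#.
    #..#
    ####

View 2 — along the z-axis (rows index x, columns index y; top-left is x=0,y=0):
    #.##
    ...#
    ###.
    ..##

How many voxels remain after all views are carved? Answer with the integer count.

voxel count = 22

initial block: 4^3 = 64
carve view 1 (along x, YZ-mask fill 9/16): 36 voxels remain
carve view 2 (along z, XY-mask fill 9/16): 22 voxels remain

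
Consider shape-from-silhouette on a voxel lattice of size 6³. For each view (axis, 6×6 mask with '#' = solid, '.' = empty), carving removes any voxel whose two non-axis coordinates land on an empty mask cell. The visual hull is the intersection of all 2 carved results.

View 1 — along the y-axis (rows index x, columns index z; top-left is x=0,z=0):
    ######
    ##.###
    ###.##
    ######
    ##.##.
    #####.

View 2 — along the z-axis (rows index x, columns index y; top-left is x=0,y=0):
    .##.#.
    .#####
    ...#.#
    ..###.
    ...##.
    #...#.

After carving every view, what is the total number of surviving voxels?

before carving: 216 voxels (6×6×6)
[1] y-view keeps 31 columns → grid now 186
[2] z-view keeps 17 columns → grid now 89

89 voxels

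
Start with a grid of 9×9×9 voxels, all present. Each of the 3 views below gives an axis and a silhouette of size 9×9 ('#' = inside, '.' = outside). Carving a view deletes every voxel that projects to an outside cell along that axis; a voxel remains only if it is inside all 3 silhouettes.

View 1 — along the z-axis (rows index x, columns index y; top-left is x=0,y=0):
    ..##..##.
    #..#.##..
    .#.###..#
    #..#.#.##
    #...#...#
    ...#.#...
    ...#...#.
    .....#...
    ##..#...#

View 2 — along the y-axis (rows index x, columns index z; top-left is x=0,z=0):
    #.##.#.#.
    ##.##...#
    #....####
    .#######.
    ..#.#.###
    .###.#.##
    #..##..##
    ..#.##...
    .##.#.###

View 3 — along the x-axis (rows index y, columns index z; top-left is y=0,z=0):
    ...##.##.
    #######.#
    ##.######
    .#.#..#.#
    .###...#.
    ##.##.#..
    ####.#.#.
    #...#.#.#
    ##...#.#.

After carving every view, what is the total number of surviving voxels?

start: 9×9×9 = 729 voxels
step 1: project along z, AND mask (30/81) → |grid| = 270
step 2: project along y, AND mask (47/81) → |grid| = 164
step 3: project along x, AND mask (47/81) → |grid| = 81

|visual hull| = 81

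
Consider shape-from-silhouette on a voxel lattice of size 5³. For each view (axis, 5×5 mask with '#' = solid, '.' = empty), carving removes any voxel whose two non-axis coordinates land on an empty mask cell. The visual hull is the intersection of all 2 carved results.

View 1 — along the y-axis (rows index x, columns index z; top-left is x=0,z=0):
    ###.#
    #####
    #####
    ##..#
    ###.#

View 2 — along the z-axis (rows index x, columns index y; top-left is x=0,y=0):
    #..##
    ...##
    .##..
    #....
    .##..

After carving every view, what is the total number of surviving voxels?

initial block: 5^3 = 125
V1 y: intersect with XZ mask (21 set) -- 105 left
V2 z: intersect with XY mask (10 set) -- 43 left

|visual hull| = 43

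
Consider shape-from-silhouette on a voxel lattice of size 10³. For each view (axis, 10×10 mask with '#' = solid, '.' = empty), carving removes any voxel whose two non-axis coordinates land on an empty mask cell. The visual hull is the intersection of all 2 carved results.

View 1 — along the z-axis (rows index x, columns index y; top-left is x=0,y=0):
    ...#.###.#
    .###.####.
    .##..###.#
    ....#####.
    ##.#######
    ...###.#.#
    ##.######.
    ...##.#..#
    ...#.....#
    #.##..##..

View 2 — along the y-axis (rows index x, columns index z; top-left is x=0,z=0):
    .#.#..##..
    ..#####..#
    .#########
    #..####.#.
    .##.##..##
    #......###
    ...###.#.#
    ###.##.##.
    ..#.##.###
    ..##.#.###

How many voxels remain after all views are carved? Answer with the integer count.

|visual hull| = 330

before carving: 1000 voxels (10×10×10)
carve view 1 (along z, XY-mask fill 56/100): 560 voxels remain
carve view 2 (along y, XZ-mask fill 59/100): 330 voxels remain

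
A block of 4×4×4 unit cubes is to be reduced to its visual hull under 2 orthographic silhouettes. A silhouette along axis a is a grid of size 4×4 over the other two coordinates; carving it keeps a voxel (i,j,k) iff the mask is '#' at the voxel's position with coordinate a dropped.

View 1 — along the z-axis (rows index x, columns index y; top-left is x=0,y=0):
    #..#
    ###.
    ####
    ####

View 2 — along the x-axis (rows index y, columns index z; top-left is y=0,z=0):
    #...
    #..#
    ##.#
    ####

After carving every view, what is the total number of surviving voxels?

remaining voxels: 31

initial block: 4^3 = 64
[1] z-view keeps 13 columns → grid now 52
[2] x-view keeps 10 columns → grid now 31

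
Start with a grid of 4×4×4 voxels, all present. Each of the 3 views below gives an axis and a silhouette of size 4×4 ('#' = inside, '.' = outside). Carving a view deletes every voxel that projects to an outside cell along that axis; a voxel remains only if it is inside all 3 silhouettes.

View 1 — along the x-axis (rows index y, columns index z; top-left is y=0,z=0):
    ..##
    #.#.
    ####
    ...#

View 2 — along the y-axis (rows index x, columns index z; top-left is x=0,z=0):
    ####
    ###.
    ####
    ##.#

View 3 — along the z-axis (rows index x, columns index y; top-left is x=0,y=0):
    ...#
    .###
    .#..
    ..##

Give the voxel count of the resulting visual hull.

start: 4×4×4 = 64 voxels
[1] x-view keeps 9 columns → grid now 36
[2] y-view keeps 14 columns → grid now 30
[3] z-view keeps 7 columns → grid now 12

remaining voxels: 12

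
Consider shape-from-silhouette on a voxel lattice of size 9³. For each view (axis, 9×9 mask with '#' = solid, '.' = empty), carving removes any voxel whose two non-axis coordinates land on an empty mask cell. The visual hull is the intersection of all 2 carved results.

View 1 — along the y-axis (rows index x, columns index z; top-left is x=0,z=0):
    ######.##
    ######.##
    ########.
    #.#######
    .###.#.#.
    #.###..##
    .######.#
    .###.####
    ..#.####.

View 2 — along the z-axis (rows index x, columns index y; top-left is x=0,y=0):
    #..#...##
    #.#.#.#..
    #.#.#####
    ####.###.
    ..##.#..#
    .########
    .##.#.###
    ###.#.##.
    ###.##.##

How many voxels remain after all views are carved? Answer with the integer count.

voxel count = 363

initial block: 9^3 = 729
V1 y: intersect with XZ mask (62 set) -- 558 left
V2 z: intersect with XY mask (53 set) -- 363 left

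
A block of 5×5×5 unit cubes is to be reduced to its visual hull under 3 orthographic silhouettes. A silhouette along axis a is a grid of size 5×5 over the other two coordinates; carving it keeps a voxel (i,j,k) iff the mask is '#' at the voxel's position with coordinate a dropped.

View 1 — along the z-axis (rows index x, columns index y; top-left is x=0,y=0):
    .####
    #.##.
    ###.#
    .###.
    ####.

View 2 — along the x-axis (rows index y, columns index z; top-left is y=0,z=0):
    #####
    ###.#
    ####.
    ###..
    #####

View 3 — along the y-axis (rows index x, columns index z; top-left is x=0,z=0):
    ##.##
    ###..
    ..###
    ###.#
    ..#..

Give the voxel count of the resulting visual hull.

before carving: 125 voxels (5×5×5)
after view 1 [z-axis, 18 of 25 cells solid] → remaining = 90
after view 2 [x-axis, 21 of 25 cells solid] → remaining = 73
after view 3 [y-axis, 15 of 25 cells solid] → remaining = 45

remaining voxels: 45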